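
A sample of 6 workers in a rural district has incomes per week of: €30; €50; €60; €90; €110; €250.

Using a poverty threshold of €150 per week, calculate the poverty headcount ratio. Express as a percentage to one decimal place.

5 of the 6 workers have income below €150.
H = 5/6 = 83.3%.

83.3%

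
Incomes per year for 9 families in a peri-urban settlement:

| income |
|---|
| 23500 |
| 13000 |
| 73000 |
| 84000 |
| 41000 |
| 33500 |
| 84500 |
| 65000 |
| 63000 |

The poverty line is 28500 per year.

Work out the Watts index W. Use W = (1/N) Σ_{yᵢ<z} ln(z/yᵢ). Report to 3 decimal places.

Poor units: 13000, 23500 (q = 2 of N = 9).
ln(z/y) terms: ln(28500/13000) = 0.7850; ln(28500/23500) = 0.1929.
W = 0.977858 / 9 = 0.109.

0.109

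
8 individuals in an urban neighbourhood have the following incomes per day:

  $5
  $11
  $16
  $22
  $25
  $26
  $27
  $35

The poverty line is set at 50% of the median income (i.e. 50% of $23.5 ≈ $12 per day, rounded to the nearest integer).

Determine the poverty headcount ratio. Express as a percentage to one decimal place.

2 of the 8 individuals have income below $12.
H = 2/8 = 25.0%.

25.0%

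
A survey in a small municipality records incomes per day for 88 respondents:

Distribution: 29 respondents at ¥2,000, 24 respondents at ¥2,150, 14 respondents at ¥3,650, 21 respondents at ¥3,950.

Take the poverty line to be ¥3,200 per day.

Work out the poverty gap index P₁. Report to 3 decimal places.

0.213

Below z: 29×¥2,000, 24×¥2,150 (q = 53 of N = 88).
Normalized shortfalls: (3200−2000)/3200 = 0.3750 (×29); (3200−2150)/3200 = 0.3281 (×24).
Sum of shortfalls = 18.750000; P₁ averages over all N: 18.750000 / 88 = 0.213.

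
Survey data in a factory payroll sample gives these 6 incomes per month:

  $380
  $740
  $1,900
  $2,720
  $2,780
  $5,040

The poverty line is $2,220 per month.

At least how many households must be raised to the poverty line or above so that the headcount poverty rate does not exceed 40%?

3 of the 6 households are poor, so H = 3/6 = 0.500.
A headcount ratio of at most 40% allows at most ⌊0.40 × 6⌋ = 2 poor households.
So at least 3 − 2 = 1 must be lifted.

1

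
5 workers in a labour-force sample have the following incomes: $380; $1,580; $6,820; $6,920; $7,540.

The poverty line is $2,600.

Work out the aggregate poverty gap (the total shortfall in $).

Poor units: $380, $1,580 (q = 2 of N = 5).
Individual gaps: 2600−380 = 2220; 2600−1580 = 1020.
Aggregate gap = $3,240.

$3,240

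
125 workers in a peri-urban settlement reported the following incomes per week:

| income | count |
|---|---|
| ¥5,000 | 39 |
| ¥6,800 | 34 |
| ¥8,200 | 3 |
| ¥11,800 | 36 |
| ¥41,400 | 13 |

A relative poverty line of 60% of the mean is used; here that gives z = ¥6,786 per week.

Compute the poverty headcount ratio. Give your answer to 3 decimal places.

39 of the 125 workers have income below ¥6,786.
H = 39/125 = 0.312.

0.312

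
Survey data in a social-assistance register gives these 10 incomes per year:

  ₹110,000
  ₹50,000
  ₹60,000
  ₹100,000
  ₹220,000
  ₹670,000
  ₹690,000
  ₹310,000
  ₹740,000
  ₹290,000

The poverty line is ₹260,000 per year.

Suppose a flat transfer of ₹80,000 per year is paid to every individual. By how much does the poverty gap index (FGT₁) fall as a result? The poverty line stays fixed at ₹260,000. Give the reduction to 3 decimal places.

Before: below the line — ₹50,000, ₹60,000, ₹100,000, ₹110,000, ₹220,000; poverty gap index (FGT₁) = 0.29231.
After the ₹80,000 transfer: below the line — ₹130,000, ₹140,000, ₹180,000, ₹190,000; poverty gap index (FGT₁) = 0.15385.
Reduction = 0.29231 − 0.15385 = 0.138.

0.138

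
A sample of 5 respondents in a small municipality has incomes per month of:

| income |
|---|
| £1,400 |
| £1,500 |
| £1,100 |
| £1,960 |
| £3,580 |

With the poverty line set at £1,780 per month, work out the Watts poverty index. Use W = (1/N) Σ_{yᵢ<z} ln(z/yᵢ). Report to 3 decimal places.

0.179

Below z: £1,100, £1,400, £1,500 (q = 3 of N = 5).
Log shortfalls: ln(1780/1100) = 0.4813; ln(1780/1400) = 0.2401; ln(1780/1500) = 0.1711.
W = 0.892593 / 5 = 0.179.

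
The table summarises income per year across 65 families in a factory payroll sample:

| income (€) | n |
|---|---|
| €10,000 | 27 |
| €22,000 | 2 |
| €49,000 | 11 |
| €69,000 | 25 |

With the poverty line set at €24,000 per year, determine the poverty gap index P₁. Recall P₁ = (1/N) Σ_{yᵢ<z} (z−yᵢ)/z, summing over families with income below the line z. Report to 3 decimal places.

Incomes under z: 27×€10,000, 2×€22,000 (q = 29 of N = 65).
Shortfall ratios: (24000−10000)/24000 = 0.5833 (×27); (24000−22000)/24000 = 0.0833 (×2).
Sum of shortfalls = 15.916667; P₁ averages over all N: 15.916667 / 65 = 0.245.

0.245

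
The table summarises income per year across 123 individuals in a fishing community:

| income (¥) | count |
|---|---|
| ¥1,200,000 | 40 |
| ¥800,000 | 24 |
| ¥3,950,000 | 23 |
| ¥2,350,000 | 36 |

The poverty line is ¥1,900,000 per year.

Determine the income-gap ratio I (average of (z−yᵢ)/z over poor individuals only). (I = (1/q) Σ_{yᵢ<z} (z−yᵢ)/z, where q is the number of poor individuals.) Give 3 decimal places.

Poor units: 24×¥800,000, 40×¥1,200,000 (q = 64 of N = 123).
Relative gaps: 0.5789 (×24), 0.3684 (×40); sum = 28.631579.
I averages over the q = 64 poor units only: 28.631579 / 64 = 0.447.

0.447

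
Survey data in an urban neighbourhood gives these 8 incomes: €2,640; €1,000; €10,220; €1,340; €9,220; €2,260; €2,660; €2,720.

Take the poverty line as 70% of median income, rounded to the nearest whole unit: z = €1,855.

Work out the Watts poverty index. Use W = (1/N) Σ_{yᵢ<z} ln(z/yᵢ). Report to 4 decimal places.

0.1179

Incomes under z: €1,000, €1,340 (q = 2 of N = 8).
Log gaps: ln(1855/1000) = 0.6179; ln(1855/1340) = 0.3252.
W = 0.943100 / 8 = 0.1179.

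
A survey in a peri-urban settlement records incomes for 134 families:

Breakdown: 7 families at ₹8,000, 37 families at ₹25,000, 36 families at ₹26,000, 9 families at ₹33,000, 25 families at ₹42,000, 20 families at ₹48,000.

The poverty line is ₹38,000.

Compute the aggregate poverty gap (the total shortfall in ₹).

₹1,168,000

Incomes under z: 7×₹8,000, 37×₹25,000, 36×₹26,000, 9×₹33,000 (q = 89 of N = 134).
Individual gaps: 7×(38000−8000) = 210000; 37×(38000−25000) = 481000; 36×(38000−26000) = 432000; 9×(38000−33000) = 45000.
Aggregate gap = ₹1,168,000.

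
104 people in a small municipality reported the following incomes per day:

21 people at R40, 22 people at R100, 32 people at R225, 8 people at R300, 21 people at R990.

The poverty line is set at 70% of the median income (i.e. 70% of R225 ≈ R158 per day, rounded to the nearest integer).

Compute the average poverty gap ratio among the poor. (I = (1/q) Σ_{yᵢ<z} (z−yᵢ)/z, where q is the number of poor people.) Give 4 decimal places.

0.5525

Incomes under z: 21×R40, 22×R100 (q = 43 of N = 104).
Relative gaps: 0.7468 (×21), 0.3671 (×22); sum = 23.759494.
I averages over the q = 43 poor units only: 23.759494 / 43 = 0.5525.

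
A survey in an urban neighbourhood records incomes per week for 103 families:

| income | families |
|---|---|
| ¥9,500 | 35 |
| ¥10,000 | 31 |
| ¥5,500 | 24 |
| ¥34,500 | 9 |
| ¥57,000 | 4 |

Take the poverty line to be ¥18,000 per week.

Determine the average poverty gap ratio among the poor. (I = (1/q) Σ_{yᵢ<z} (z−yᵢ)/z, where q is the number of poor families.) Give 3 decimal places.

Below z: 24×¥5,500, 35×¥9,500, 31×¥10,000 (q = 90 of N = 103).
Relative gaps: 0.6944 (×24), 0.4722 (×35), 0.4444 (×31); sum = 46.972222.
The income-gap ratio divides by q (the poor only): 46.972222 / 90 = 0.522.

0.522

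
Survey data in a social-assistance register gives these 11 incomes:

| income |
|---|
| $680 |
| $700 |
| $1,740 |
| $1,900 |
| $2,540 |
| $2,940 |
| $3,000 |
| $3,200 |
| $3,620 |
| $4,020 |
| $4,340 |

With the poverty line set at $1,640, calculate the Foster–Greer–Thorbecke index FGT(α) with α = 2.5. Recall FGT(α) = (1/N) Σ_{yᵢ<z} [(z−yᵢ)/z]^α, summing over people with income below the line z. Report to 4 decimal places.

Below z: $680, $700 (q = 2 of N = 11).
Shortfall ratios: (1640−680)/1640 = 0.5854; (1640−700)/1640 = 0.5732.
Raised to α = 2.5: 0.26216; 0.24872.
Sum = 0.510881; FGT(2.5) = 0.510881 / 11 = 0.0464.

0.0464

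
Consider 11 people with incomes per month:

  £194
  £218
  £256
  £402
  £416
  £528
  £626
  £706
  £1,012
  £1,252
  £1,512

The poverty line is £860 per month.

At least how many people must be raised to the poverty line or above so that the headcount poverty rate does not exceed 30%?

5

Currently q = 8 of N = 11 are below the line (H = 0.727).
A headcount ratio of at most 30% allows at most ⌊0.30 × 11⌋ = 3 poor people.
So at least 8 − 3 = 5 must be lifted.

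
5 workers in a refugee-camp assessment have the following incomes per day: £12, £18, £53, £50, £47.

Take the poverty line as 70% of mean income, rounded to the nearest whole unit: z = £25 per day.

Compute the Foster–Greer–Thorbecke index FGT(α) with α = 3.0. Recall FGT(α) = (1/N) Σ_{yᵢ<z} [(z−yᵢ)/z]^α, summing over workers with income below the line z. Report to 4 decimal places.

Incomes under z: £12, £18 (q = 2 of N = 5).
Normalized shortfalls: (25−12)/25 = 0.5200; (25−18)/25 = 0.2800.
Raised to α = 3.0: 0.14061; 0.02195.
Sum = 0.162560; FGT(3.0) = 0.162560 / 5 = 0.0325.

0.0325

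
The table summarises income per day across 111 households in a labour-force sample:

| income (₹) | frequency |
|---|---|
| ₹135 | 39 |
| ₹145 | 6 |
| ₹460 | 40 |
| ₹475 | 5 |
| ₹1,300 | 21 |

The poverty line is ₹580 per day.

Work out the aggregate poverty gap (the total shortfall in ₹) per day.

Incomes under z: 39×₹135, 6×₹145, 40×₹460, 5×₹475 (q = 90 of N = 111).
Individual gaps: 39×(580−135) = 17355; 6×(580−145) = 2610; 40×(580−460) = 4800; 5×(580−475) = 525.
Aggregate gap = ₹25,290.

₹25,290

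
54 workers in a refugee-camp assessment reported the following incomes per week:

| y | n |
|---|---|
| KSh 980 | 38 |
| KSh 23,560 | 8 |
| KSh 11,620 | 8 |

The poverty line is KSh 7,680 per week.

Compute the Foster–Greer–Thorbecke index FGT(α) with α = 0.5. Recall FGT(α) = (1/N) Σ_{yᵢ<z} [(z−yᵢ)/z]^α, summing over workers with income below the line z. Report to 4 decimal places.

Incomes under z: 38×KSh 980 (q = 38 of N = 54).
Relative gaps: (7680−980)/7680 = 0.8724 (×38).
Raised to α = 0.5: 0.93402 (×38).
Sum = 35.492810; FGT(0.5) = 35.492810 / 54 = 0.6573.

0.6573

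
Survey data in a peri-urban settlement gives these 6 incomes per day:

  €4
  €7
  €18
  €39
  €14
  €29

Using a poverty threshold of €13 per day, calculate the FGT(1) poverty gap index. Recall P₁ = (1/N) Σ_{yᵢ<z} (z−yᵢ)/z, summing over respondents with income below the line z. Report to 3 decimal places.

Below the line: €4, €7 (q = 2 of N = 6).
Gap ratios (z−y)/z: (13−4)/13 = 0.6923; (13−7)/13 = 0.4615.
Σ = 1.153846. Dividing by the full population N = 6 gives P₁ = 0.192.

0.192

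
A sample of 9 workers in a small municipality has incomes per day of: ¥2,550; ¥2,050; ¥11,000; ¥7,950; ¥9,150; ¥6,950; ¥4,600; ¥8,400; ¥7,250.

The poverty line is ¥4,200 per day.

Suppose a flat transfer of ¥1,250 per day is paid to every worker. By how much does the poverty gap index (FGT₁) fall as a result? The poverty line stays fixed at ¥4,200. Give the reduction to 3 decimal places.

Before: below the line — ¥2,050, ¥2,550; poverty gap index (FGT₁) = 0.10053.
After the ¥1,250 transfer: below the line — ¥3,300, ¥3,800; poverty gap index (FGT₁) = 0.03439.
Reduction = 0.10053 − 0.03439 = 0.066.

0.066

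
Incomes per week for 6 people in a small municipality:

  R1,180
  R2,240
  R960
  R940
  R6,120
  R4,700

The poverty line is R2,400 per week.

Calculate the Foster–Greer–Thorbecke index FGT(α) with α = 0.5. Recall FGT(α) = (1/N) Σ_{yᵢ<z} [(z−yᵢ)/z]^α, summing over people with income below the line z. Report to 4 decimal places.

0.4210

Poor units: R940, R960, R1,180, R2,240 (q = 4 of N = 6).
Shortfall ratios: (2400−940)/2400 = 0.6083; (2400−960)/2400 = 0.6000; (2400−1180)/2400 = 0.5083; (2400−2240)/2400 = 0.0667.
Raised to α = 0.5: 0.77996; 0.77460; 0.71297; 0.25820.
Sum = 2.525728; FGT(0.5) = 2.525728 / 6 = 0.4210.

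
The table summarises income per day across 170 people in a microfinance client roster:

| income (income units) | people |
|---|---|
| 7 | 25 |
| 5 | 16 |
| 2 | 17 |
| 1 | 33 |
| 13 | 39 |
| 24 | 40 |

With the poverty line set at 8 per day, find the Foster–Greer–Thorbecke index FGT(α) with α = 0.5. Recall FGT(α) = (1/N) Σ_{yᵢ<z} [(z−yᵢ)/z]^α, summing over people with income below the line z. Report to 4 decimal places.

0.3778

Below z: 33×1, 17×2, 16×5, 25×7 (q = 91 of N = 170).
Normalized shortfalls: (8−1)/8 = 0.8750 (×33); (8−2)/8 = 0.7500 (×17); (8−5)/8 = 0.3750 (×16); (8−7)/8 = 0.1250 (×25).
Raised to α = 0.5: 0.93541 (×33); 0.86603 (×17); 0.61237 (×16); 0.35355 (×25).
Sum = 64.227899; FGT(0.5) = 64.227899 / 170 = 0.3778.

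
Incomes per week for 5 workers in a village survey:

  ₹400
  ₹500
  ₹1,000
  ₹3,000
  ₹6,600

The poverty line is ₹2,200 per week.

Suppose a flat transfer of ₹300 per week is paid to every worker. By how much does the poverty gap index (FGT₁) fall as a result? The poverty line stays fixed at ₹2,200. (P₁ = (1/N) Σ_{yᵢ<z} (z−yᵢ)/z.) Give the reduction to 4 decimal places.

0.0818

Before: below the line — ₹400, ₹500, ₹1,000; poverty gap index (FGT₁) = 0.427273.
After the ₹300 transfer: below the line — ₹700, ₹800, ₹1,300; poverty gap index (FGT₁) = 0.345455.
Reduction = 0.427273 − 0.345455 = 0.0818.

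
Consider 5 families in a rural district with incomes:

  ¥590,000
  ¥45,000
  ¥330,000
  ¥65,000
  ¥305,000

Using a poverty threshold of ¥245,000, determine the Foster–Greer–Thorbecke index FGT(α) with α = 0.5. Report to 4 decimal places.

0.3521

Incomes under z: ¥45,000, ¥65,000 (q = 2 of N = 5).
Normalized shortfalls: (245000−45000)/245000 = 0.8163; (245000−65000)/245000 = 0.7347.
Raised to α = 0.5: 0.90351; 0.85714.
Sum = 1.760651; FGT(0.5) = 1.760651 / 5 = 0.3521.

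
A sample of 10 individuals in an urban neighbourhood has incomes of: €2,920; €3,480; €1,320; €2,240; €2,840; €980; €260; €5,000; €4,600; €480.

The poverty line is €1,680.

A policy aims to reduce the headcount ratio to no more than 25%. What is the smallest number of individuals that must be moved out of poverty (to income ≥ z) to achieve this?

Currently q = 4 of N = 10 are below the line (H = 0.400).
A headcount ratio of at most 25% allows at most ⌊0.25 × 10⌋ = 2 poor individuals.
So at least 4 − 2 = 2 must be lifted.

2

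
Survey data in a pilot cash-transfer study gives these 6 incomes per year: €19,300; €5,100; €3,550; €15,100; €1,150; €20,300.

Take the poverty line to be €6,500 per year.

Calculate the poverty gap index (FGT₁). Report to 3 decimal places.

0.249

Incomes under z: €1,150, €3,550, €5,100 (q = 3 of N = 6).
Gap ratios (z−y)/z: (6500−1150)/6500 = 0.8231; (6500−3550)/6500 = 0.4538; (6500−5100)/6500 = 0.2154.
Sum of shortfalls = 1.492308; P₁ averages over all N: 1.492308 / 6 = 0.249.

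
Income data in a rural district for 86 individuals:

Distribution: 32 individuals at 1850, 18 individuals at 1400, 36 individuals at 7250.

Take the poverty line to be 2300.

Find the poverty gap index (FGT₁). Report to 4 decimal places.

Below the line: 18×1400, 32×1850 (q = 50 of N = 86).
Relative gaps: (2300−1400)/2300 = 0.3913 (×18); (2300−1850)/2300 = 0.1957 (×32).
Σ = 13.304348. Dividing by the full population N = 86 gives P₁ = 0.1547.

0.1547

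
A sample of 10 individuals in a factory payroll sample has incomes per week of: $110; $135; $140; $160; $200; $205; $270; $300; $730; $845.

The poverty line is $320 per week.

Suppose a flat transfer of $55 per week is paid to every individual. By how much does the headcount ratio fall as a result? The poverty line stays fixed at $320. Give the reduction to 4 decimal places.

0.2000

Before: below the line — $110, $135, $140, $160, $200, $205, $270, $300; headcount ratio = 0.800000.
After the $55 transfer: below the line — $165, $190, $195, $215, $255, $260; headcount ratio = 0.600000.
Reduction = 0.800000 − 0.600000 = 0.2000.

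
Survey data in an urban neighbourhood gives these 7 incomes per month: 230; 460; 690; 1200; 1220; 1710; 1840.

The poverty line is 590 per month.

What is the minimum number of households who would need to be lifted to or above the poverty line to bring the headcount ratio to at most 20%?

Currently q = 2 of N = 7 are below the line (H = 0.286).
A headcount ratio of at most 20% allows at most ⌊0.20 × 7⌋ = 1 poor households.
So at least 2 − 1 = 1 must be lifted.

1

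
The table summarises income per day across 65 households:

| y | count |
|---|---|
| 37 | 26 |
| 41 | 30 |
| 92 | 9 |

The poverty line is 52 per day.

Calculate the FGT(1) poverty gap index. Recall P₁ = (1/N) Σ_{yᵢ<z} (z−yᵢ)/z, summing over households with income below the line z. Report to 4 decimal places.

Below the line: 26×37, 30×41 (q = 56 of N = 65).
Normalized shortfalls: (52−37)/52 = 0.2885 (×26); (52−41)/52 = 0.2115 (×30).
Sum of shortfalls = 13.846154; P₁ averages over all N: 13.846154 / 65 = 0.2130.

0.2130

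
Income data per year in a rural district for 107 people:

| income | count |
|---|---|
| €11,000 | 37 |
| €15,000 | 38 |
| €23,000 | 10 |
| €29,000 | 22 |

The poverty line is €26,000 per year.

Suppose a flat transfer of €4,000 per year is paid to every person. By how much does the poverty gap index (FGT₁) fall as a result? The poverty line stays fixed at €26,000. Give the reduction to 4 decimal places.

0.1186

Before: below the line — 37×€11,000, 38×€15,000, 10×€23,000; poverty gap index (FGT₁) = 0.360532.
After the €4,000 transfer: below the line — 37×€15,000, 38×€19,000; poverty gap index (FGT₁) = 0.241912.
Reduction = 0.360532 − 0.241912 = 0.1186.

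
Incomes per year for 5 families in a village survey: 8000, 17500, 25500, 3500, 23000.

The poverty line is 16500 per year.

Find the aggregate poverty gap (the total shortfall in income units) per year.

21500

Incomes under z: 3500, 8000 (q = 2 of N = 5).
Individual gaps: 16500−3500 = 13000; 16500−8000 = 8500.
Aggregate gap = 21500.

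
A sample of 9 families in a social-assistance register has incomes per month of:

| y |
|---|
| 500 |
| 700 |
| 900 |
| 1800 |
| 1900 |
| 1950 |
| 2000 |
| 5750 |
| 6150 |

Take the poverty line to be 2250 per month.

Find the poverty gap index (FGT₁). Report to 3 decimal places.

0.296

Poor units: 500, 700, 900, 1800, 1900, 1950, 2000 (q = 7 of N = 9).
Relative gaps: (2250−500)/2250 = 0.7778; (2250−700)/2250 = 0.6889; (2250−900)/2250 = 0.6000; (2250−1800)/2250 = 0.2000; (2250−1900)/2250 = 0.1556; (2250−1950)/2250 = 0.1333; (2250−2000)/2250 = 0.1111.
Σ = 2.666667. Dividing by the full population N = 9 gives P₁ = 0.296.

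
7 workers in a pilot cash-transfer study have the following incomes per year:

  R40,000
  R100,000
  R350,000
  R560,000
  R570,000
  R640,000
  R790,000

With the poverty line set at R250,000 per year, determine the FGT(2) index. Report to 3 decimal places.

Below z: R40,000, R100,000 (q = 2 of N = 7).
Normalized shortfalls: (250000−40000)/250000 = 0.8400; (250000−100000)/250000 = 0.6000.
Squared: 0.7056; 0.3600.
Sum = 1.065600; P₂ = 1.065600 / 7 = 0.152.

0.152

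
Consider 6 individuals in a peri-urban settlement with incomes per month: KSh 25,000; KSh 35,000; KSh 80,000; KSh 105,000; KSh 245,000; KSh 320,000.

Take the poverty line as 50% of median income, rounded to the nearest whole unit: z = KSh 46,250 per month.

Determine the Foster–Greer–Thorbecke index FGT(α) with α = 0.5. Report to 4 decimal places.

0.1952

Below z: KSh 25,000, KSh 35,000 (q = 2 of N = 6).
Relative gaps: (46250−25000)/46250 = 0.4595; (46250−35000)/46250 = 0.2432.
Raised to α = 0.5: 0.67783; 0.49320.
Sum = 1.171031; FGT(0.5) = 1.171031 / 6 = 0.1952.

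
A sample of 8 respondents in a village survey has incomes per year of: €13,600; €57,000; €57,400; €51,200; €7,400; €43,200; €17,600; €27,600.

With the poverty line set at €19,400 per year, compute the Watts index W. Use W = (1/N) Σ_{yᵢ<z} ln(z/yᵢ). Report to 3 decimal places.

Below z: €7,400, €13,600, €17,600 (q = 3 of N = 8).
Log gaps: ln(19400/7400) = 0.9638; ln(19400/13600) = 0.3552; ln(19400/17600) = 0.0974.
W = 1.416371 / 8 = 0.177.

0.177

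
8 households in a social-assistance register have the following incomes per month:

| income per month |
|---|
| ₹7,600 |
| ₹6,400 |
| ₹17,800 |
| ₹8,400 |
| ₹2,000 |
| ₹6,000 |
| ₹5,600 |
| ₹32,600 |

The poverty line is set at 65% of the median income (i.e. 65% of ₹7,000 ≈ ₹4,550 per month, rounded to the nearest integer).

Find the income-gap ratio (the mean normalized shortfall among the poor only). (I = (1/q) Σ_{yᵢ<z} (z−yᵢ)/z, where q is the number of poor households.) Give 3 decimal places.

0.560

Below z: ₹2,000 (q = 1 of N = 8).
Relative gaps: 0.5604; sum = 0.560440.
I averages over the q = 1 poor units only: 0.560440 / 1 = 0.560.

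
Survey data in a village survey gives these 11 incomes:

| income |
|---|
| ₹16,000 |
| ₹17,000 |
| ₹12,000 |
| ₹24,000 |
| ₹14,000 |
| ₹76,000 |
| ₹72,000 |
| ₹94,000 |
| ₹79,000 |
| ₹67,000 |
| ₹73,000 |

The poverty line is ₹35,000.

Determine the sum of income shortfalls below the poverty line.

₹92,000

Below the line: ₹12,000, ₹14,000, ₹16,000, ₹17,000, ₹24,000 (q = 5 of N = 11).
Individual gaps: 35000−12000 = 23000; 35000−14000 = 21000; 35000−16000 = 19000; 35000−17000 = 18000; 35000−24000 = 11000.
Aggregate gap = ₹92,000.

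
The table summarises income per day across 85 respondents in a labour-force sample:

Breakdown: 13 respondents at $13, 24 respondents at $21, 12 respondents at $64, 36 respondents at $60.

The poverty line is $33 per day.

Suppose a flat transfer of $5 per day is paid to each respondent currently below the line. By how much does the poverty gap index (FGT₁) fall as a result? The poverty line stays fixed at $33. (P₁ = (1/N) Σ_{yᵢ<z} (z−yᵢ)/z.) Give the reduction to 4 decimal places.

Before: below the line — 13×$13, 24×$21; poverty gap index (FGT₁) = 0.195365.
After the $5 transfer: below the line — 13×$18, 24×$26; poverty gap index (FGT₁) = 0.129412.
Reduction = 0.195365 − 0.129412 = 0.0660.

0.0660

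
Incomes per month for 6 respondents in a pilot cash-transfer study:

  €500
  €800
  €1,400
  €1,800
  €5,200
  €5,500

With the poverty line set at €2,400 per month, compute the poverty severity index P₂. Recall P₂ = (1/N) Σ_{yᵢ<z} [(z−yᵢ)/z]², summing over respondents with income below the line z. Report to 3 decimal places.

0.218

Below z: €500, €800, €1,400, €1,800 (q = 4 of N = 6).
Relative gaps: (2400−500)/2400 = 0.7917; (2400−800)/2400 = 0.6667; (2400−1400)/2400 = 0.4167; (2400−1800)/2400 = 0.2500.
Squared: 0.6267; 0.4444; 0.1736; 0.0625.
Sum = 1.307292; P₂ = 1.307292 / 6 = 0.218.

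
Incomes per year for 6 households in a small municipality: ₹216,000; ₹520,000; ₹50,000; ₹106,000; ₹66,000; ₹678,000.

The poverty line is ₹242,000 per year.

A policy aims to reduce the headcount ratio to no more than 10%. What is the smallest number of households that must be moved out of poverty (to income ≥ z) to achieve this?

4

4 of the 6 households are poor, so H = 4/6 = 0.667.
A headcount ratio of at most 10% allows at most ⌊0.10 × 6⌋ = 0 poor households.
So at least 4 − 0 = 4 must be lifted.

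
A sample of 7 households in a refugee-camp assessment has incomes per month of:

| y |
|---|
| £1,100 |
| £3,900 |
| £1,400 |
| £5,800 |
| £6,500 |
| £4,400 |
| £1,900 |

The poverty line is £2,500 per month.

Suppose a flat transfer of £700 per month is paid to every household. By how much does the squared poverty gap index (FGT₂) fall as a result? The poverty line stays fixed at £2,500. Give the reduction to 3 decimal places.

0.066

Before: below the line — £1,100, £1,400, £1,900; squared poverty gap index (FGT₂) = 0.08069.
After the £700 transfer: below the line — £1,800, £2,100; squared poverty gap index (FGT₂) = 0.01486.
Reduction = 0.08069 − 0.01486 = 0.066.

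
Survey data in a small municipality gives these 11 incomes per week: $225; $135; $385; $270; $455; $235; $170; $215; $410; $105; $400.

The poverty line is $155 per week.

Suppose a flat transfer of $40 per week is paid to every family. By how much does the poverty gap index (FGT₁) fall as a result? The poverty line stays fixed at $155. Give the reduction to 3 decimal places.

Before: below the line — $105, $135; poverty gap index (FGT₁) = 0.04106.
After the $40 transfer: below the line — $145; poverty gap index (FGT₁) = 0.00587.
Reduction = 0.04106 − 0.00587 = 0.035.

0.035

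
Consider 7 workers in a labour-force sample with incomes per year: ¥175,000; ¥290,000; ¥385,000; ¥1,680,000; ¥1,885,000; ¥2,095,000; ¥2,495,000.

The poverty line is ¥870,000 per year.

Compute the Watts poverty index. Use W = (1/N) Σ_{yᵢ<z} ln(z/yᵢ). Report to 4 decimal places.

0.5025

Below z: ¥175,000, ¥290,000, ¥385,000 (q = 3 of N = 7).
Log gaps: ln(870000/175000) = 1.6037; ln(870000/290000) = 1.0986; ln(870000/385000) = 0.8152.
W = 3.517569 / 7 = 0.5025.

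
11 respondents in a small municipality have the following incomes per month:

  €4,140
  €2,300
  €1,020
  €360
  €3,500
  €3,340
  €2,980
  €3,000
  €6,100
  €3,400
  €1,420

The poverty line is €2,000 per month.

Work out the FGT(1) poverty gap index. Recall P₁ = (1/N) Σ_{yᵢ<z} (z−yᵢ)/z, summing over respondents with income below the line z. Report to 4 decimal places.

Below z: €360, €1,020, €1,420 (q = 3 of N = 11).
Relative gaps: (2000−360)/2000 = 0.8200; (2000−1020)/2000 = 0.4900; (2000−1420)/2000 = 0.2900.
Sum of shortfalls = 1.600000; P₁ averages over all N: 1.600000 / 11 = 0.1455.

0.1455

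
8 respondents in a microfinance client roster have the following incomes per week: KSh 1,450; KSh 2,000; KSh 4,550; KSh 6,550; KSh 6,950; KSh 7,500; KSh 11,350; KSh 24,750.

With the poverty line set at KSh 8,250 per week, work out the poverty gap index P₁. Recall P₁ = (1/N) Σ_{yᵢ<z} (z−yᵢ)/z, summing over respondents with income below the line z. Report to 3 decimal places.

0.311

Poor units: KSh 1,450, KSh 2,000, KSh 4,550, KSh 6,550, KSh 6,950, KSh 7,500 (q = 6 of N = 8).
Normalized shortfalls: (8250−1450)/8250 = 0.8242; (8250−2000)/8250 = 0.7576; (8250−4550)/8250 = 0.4485; (8250−6550)/8250 = 0.2061; (8250−6950)/8250 = 0.1576; (8250−7500)/8250 = 0.0909.
Sum of shortfalls = 2.484848; P₁ averages over all N: 2.484848 / 8 = 0.311.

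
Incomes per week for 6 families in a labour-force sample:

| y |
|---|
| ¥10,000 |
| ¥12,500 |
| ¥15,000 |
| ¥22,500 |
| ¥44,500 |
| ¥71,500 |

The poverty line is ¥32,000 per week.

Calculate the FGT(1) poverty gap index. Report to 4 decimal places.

Poor units: ¥10,000, ¥12,500, ¥15,000, ¥22,500 (q = 4 of N = 6).
Relative gaps: (32000−10000)/32000 = 0.6875; (32000−12500)/32000 = 0.6094; (32000−15000)/32000 = 0.5312; (32000−22500)/32000 = 0.2969.
Sum of shortfalls = 2.125000; P₁ averages over all N: 2.125000 / 6 = 0.3542.

0.3542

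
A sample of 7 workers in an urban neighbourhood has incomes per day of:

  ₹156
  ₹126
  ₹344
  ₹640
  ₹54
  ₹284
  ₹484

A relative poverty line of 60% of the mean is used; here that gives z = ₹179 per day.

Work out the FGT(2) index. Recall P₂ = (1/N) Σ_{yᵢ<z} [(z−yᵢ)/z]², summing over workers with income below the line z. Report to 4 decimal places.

0.0845

Incomes under z: ₹54, ₹126, ₹156 (q = 3 of N = 7).
Normalized shortfalls: (179−54)/179 = 0.6983; (179−126)/179 = 0.2961; (179−156)/179 = 0.1285.
Squared: 0.4877; 0.0877; 0.0165.
Sum = 0.591835; P₂ = 0.591835 / 7 = 0.0845.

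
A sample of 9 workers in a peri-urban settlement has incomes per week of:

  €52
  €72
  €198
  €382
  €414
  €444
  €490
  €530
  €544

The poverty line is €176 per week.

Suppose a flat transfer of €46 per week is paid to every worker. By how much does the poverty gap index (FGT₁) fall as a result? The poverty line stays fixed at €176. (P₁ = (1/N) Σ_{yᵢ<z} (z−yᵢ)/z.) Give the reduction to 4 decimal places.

0.0581

Before: below the line — €52, €72; poverty gap index (FGT₁) = 0.143939.
After the €46 transfer: below the line — €98, €118; poverty gap index (FGT₁) = 0.085859.
Reduction = 0.143939 − 0.085859 = 0.0581.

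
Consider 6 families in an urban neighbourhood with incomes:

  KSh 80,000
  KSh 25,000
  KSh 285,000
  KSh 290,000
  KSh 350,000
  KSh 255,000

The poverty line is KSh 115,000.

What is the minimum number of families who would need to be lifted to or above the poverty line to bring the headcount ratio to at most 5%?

2

2 of the 6 families are poor, so H = 2/6 = 0.333.
A headcount ratio of at most 5% allows at most ⌊0.05 × 6⌋ = 0 poor families.
So at least 2 − 0 = 2 must be lifted.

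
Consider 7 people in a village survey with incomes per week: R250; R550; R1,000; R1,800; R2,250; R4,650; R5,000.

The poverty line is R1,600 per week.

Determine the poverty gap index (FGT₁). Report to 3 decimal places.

Poor units: R250, R550, R1,000 (q = 3 of N = 7).
Normalized shortfalls: (1600−250)/1600 = 0.8438; (1600−550)/1600 = 0.6562; (1600−1000)/1600 = 0.3750.
Sum of shortfalls = 1.875000; P₁ averages over all N: 1.875000 / 7 = 0.268.

0.268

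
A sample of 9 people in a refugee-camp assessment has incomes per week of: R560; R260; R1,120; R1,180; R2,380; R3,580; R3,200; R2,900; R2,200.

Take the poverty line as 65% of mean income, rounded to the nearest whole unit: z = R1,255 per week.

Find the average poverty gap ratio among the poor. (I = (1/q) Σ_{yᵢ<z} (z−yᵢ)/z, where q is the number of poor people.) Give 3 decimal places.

Poor units: R260, R560, R1,120, R1,180 (q = 4 of N = 9).
Shortfall ratios (z−y)/z: 0.7928, 0.5538, 0.1076, 0.0598; sum = 1.513944.
I averages over the q = 4 poor units only: 1.513944 / 4 = 0.378.

0.378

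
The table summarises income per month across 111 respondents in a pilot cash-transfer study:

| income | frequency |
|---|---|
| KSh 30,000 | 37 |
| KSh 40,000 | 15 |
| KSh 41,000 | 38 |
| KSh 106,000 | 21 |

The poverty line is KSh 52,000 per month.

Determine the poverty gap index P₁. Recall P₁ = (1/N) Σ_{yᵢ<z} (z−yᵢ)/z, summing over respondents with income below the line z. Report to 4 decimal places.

0.2446

Below the line: 37×KSh 30,000, 15×KSh 40,000, 38×KSh 41,000 (q = 90 of N = 111).
Gap ratios (z−y)/z: (52000−30000)/52000 = 0.4231 (×37); (52000−40000)/52000 = 0.2308 (×15); (52000−41000)/52000 = 0.2115 (×38).
Sum of shortfalls = 27.153846; P₁ averages over all N: 27.153846 / 111 = 0.2446.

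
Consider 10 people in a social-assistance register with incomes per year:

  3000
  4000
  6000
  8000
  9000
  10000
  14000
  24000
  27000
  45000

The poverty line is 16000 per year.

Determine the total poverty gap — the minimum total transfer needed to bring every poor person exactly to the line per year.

Below z: 3000, 4000, 6000, 8000, 9000, 10000, 14000 (q = 7 of N = 10).
Individual gaps: 16000−3000 = 13000; 16000−4000 = 12000; 16000−6000 = 10000; 16000−8000 = 8000; 16000−9000 = 7000; 16000−10000 = 6000; 16000−14000 = 2000.
Aggregate gap = 58000.

58000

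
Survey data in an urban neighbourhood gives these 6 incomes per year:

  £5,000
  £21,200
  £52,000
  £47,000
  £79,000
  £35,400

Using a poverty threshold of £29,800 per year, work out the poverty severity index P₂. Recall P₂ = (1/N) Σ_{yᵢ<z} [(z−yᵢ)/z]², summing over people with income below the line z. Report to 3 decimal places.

Below the line: £5,000, £21,200 (q = 2 of N = 6).
Shortfall ratios: (29800−5000)/29800 = 0.8322; (29800−21200)/29800 = 0.2886.
Squared: 0.6926; 0.0833.
Sum = 0.775866; P₂ = 0.775866 / 6 = 0.129.

0.129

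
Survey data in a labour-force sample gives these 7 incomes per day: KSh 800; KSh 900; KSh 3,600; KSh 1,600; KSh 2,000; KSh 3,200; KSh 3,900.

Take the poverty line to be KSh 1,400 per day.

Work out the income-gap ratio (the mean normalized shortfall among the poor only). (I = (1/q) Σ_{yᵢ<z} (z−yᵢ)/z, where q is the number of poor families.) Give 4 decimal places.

Below z: KSh 800, KSh 900 (q = 2 of N = 7).
Shortfall ratios (z−y)/z: 0.4286, 0.3571; sum = 0.785714.
The income-gap ratio divides by q (the poor only): 0.785714 / 2 = 0.3929.

0.3929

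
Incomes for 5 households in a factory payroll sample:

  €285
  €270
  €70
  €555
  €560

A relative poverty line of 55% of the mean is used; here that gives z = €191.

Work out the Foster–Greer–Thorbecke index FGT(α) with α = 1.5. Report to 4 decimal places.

0.1008

Poor units: €70 (q = 1 of N = 5).
Normalized shortfalls: (191−70)/191 = 0.6335.
Raised to α = 1.5: 0.50423.
Sum = 0.504229; FGT(1.5) = 0.504229 / 5 = 0.1008.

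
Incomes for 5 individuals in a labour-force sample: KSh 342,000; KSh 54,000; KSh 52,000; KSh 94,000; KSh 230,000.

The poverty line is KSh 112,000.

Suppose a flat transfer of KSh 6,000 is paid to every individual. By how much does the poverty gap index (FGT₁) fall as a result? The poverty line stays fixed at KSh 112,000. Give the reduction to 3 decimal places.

Before: below the line — KSh 52,000, KSh 54,000, KSh 94,000; poverty gap index (FGT₁) = 0.24286.
After the KSh 6,000 transfer: below the line — KSh 58,000, KSh 60,000, KSh 100,000; poverty gap index (FGT₁) = 0.21071.
Reduction = 0.24286 − 0.21071 = 0.032.

0.032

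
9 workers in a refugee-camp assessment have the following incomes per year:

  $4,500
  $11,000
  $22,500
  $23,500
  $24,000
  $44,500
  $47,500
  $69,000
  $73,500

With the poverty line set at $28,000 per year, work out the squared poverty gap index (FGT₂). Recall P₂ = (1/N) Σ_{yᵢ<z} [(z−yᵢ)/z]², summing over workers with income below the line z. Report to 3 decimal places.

Below z: $4,500, $11,000, $22,500, $23,500, $24,000 (q = 5 of N = 9).
Gap ratios (z−y)/z: (28000−4500)/28000 = 0.8393; (28000−11000)/28000 = 0.6071; (28000−22500)/28000 = 0.1964; (28000−23500)/28000 = 0.1607; (28000−24000)/28000 = 0.1429.
Squared: 0.7044; 0.3686; 0.0386; 0.0258; 0.0204.
Sum = 1.157844; P₂ = 1.157844 / 9 = 0.129.

0.129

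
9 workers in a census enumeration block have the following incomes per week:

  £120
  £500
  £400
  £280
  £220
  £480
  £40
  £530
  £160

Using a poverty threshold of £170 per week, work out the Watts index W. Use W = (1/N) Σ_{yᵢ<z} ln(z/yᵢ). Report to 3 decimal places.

Poor units: £40, £120, £160 (q = 3 of N = 9).
Log shortfalls: ln(170/40) = 1.4469; ln(170/120) = 0.3483; ln(170/160) = 0.0606.
W = 1.855850 / 9 = 0.206.

0.206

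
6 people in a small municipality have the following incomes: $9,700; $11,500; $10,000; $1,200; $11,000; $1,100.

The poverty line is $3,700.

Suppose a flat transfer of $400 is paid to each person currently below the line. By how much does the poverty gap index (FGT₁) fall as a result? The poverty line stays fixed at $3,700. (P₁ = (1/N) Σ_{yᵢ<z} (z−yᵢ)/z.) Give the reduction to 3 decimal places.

0.036

Before: below the line — $1,100, $1,200; poverty gap index (FGT₁) = 0.22973.
After the $400 transfer: below the line — $1,500, $1,600; poverty gap index (FGT₁) = 0.19369.
Reduction = 0.22973 − 0.19369 = 0.036.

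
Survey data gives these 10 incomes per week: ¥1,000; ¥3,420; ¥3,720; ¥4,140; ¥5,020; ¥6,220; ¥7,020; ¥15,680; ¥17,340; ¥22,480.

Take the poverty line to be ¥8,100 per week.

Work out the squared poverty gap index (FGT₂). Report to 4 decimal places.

0.1850

Incomes under z: ¥1,000, ¥3,420, ¥3,720, ¥4,140, ¥5,020, ¥6,220, ¥7,020 (q = 7 of N = 10).
Gap ratios (z−y)/z: (8100−1000)/8100 = 0.8765; (8100−3420)/8100 = 0.5778; (8100−3720)/8100 = 0.5407; (8100−4140)/8100 = 0.4889; (8100−5020)/8100 = 0.3802; (8100−6220)/8100 = 0.2321; (8100−7020)/8100 = 0.1333.
Squared: 0.7683; 0.3338; 0.2924; 0.2390; 0.1446; 0.0539; 0.0178.
Sum = 1.849803; P₂ = 1.849803 / 10 = 0.1850.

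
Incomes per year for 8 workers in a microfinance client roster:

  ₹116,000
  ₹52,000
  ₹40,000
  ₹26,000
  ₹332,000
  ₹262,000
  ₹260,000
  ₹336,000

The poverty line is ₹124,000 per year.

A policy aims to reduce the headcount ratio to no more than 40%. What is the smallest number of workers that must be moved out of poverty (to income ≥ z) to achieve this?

1

4 of the 8 workers are poor, so H = 4/8 = 0.500.
A headcount ratio of at most 40% allows at most ⌊0.40 × 8⌋ = 3 poor workers.
So at least 4 − 3 = 1 must be lifted.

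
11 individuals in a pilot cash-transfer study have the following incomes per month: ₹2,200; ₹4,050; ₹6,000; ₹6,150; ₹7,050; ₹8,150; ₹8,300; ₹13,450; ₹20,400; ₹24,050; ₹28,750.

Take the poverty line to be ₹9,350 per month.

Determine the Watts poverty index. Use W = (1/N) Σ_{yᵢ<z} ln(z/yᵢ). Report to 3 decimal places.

0.335

Poor units: ₹2,200, ₹4,050, ₹6,000, ₹6,150, ₹7,050, ₹8,150, ₹8,300 (q = 7 of N = 11).
Log shortfalls: ln(9350/2200) = 1.4469; ln(9350/4050) = 0.8367; ln(9350/6000) = 0.4436; ln(9350/6150) = 0.4189; ln(9350/7050) = 0.2823; ln(9350/8150) = 0.1374; ln(9350/8300) = 0.1191.
W = 3.684948 / 11 = 0.335.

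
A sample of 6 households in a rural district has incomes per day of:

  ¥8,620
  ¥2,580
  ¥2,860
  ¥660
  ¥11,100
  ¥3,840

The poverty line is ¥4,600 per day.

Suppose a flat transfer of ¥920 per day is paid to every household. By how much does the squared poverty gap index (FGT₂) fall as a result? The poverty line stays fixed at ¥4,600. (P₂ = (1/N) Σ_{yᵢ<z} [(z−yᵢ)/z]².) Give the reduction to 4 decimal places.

Before: below the line — ¥660, ¥2,580, ¥2,860, ¥3,840; squared poverty gap index (FGT₂) = 0.182807.
After the ¥920 transfer: below the line — ¥1,580, ¥3,500, ¥3,780; squared poverty gap index (FGT₂) = 0.086664.
Reduction = 0.182807 − 0.086664 = 0.0961.

0.0961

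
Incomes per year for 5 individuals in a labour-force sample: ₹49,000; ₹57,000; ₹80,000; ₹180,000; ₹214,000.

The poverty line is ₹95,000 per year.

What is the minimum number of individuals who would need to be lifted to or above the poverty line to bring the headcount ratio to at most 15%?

Currently q = 3 of N = 5 are below the line (H = 0.600).
A headcount ratio of at most 15% allows at most ⌊0.15 × 5⌋ = 0 poor individuals.
So at least 3 − 0 = 3 must be lifted.

3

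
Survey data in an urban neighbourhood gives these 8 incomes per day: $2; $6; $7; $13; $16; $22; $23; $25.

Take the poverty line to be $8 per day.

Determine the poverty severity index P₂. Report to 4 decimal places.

0.0801

Incomes under z: $2, $6, $7 (q = 3 of N = 8).
Relative gaps: (8−2)/8 = 0.7500; (8−6)/8 = 0.2500; (8−7)/8 = 0.1250.
Squared: 0.5625; 0.0625; 0.0156.
Sum = 0.640625; P₂ = 0.640625 / 8 = 0.0801.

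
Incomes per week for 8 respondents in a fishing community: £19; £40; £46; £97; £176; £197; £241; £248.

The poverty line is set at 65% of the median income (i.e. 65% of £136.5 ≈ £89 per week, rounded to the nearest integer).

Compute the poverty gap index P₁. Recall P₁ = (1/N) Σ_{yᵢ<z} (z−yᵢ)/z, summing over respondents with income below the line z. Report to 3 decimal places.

0.228

Poor units: £19, £40, £46 (q = 3 of N = 8).
Relative gaps: (89−19)/89 = 0.7865; (89−40)/89 = 0.5506; (89−46)/89 = 0.4831.
Σ = 1.820225. Dividing by the full population N = 8 gives P₁ = 0.228.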